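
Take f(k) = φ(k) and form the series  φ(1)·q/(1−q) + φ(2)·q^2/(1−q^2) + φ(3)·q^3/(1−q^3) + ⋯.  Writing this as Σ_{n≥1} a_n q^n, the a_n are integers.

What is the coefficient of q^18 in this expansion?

[q^18] φ(1)=1,φ(2)=1,φ(3)=2,φ(6)=2,φ(9)=6,φ(18)=6 ⇒ 18

a_18 = 18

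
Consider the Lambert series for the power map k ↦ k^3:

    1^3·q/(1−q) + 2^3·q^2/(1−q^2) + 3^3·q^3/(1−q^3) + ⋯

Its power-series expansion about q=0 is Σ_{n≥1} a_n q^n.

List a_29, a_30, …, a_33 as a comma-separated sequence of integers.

[q^29] f(29)=24389,f(1)=1 ⇒ 24390
d|30:{30,15,10,6,5,3,2,1}  Σf=27000+3375+1000+216+125+27+8+1=31752
q^31  k|31↦f(k): 31:29791 1:1  a_31=29792
n=32: 32·1 16·2 8·4 4·8 2·16 1·32  f→[32768+4096+512+64+8+1]=37449
n=33: 33·1 11·3 3·11 1·33  f→[35937+1331+27+1]=37296

24390, 31752, 29792, 37449, 37296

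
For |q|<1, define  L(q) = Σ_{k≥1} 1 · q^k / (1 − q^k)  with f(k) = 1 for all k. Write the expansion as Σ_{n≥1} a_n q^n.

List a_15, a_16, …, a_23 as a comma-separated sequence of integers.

4, 5, 2, 6, 2, 6, 4, 4, 2

d|15:{15,5,3,1}  Σf=1+1+1+1=4
[q^16] f(16)=1,f(8)=1,f(4)=1,f(2)=1,f(1)=1 ⇒ 5
[q^17] f(17)=1,f(1)=1 ⇒ 2
[q^18] f(18)=1,f(9)=1,f(6)=1,f(3)=1,f(2)=1,f(1)=1 ⇒ 6
d|19:{19,1}  Σf=1+1=2
q^20  k|20↦f(k): 1:1 2:1 4:1 5:1 10:1 20:1  a_20=6
d|21:{21,7,3,1}  Σf=1+1+1+1=4
d|22:{22,11,2,1}  Σf=1+1+1+1=4
[q^23] f(23)=1,f(1)=1 ⇒ 2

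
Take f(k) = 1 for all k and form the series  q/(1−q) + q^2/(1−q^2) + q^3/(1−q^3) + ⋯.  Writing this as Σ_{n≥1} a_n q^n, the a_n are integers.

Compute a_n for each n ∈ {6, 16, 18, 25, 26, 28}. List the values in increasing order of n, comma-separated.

4, 5, 6, 3, 4, 6

d|6:{1,2,3,6}  Σf=1+1+1+1=4
[q^16] f(1)=1,f(2)=1,f(4)=1,f(8)=1,f(16)=1 ⇒ 5
q^18  k|18↦f(k): 18:1 9:1 6:1 3:1 2:1 1:1  a_18=6
[q^25] f(1)=1,f(5)=1,f(25)=1 ⇒ 3
q^26  k|26↦f(k): 26:1 13:1 2:1 1:1  a_26=4
d|28:{1,2,4,7,14,28}  Σf=1+1+1+1+1+1=6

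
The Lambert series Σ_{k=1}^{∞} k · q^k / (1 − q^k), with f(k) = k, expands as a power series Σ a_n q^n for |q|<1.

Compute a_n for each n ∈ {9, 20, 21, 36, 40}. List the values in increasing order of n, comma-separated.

n=9: 1·9 3·3 9·1  f→[1+3+9]=13
q^20  k|20↦f(k): 20:20 10:10 5:5 4:4 2:2 1:1  a_20=42
d|21:{1,3,7,21}  Σf=1+3+7+21=32
q^36  k|36↦f(k): 1:1 2:2 3:3 4:4 6:6 9:9 12:12 18:18 36:36  a_36=91
[q^40] f(1)=1,f(2)=2,f(4)=4,f(5)=5,f(8)=8,f(10)=10,f(20)=20,f(40)=40 ⇒ 90

13, 42, 32, 91, 90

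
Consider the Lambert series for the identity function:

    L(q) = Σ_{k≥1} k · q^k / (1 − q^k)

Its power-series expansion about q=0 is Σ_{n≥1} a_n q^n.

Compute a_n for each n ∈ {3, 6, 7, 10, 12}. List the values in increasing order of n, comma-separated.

[q^3] f(3)=3,f(1)=1 ⇒ 4
[q^6] f(1)=1,f(2)=2,f(3)=3,f(6)=6 ⇒ 12
n=7: 1·7 7·1  f→[1+7]=8
n=10: 1·10 2·5 5·2 10·1  f→[1+2+5+10]=18
n=12: 1·12 2·6 3·4 4·3 6·2 12·1  f→[1+2+3+4+6+12]=28

4, 12, 8, 18, 28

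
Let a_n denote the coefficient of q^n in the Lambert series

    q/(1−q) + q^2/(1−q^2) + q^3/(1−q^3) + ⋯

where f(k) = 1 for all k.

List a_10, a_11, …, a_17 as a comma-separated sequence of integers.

q^10  k|10↦f(k): 1:1 2:1 5:1 10:1  a_10=4
q^11  k|11↦f(k): 1:1 11:1  a_11=2
q^12  k|12↦f(k): 12:1 6:1 4:1 3:1 2:1 1:1  a_12=6
d|13:{1,13}  Σf=1+1=2
d|14:{1,2,7,14}  Σf=1+1+1+1=4
q^15  k|15↦f(k): 1:1 3:1 5:1 15:1  a_15=4
q^16  k|16↦f(k): 1:1 2:1 4:1 8:1 16:1  a_16=5
q^17  k|17↦f(k): 1:1 17:1  a_17=2

4, 2, 6, 2, 4, 4, 5, 2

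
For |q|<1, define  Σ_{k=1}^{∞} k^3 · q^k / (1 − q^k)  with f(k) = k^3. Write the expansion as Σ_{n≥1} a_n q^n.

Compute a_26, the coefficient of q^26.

n=26: 26·1 13·2 2·13 1·26  f→[17576+2197+8+1]=19782

a_26 = 19782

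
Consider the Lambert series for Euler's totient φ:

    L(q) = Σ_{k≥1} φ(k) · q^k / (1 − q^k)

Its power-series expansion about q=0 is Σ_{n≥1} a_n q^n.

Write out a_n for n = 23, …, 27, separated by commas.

[q^23] φ(1)=1,φ(23)=22 ⇒ 23
n=24: 1·24 2·12 3·8 4·6 6·4 8·3 12·2 24·1  φ→[1+1+2+2+2+4+4+8]=24
[q^25] φ(25)=20,φ(5)=4,φ(1)=1 ⇒ 25
n=26: 1·26 2·13 13·2 26·1  φ→[1+1+12+12]=26
n=27: 27·1 9·3 3·9 1·27  φ→[18+6+2+1]=27

23, 24, 25, 26, 27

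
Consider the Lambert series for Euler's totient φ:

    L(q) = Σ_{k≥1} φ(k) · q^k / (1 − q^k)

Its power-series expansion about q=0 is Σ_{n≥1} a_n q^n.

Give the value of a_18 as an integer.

q^18  k|18↦φ(k): 18:6 9:6 6:2 3:2 2:1 1:1  a_18=18

a_18 = 18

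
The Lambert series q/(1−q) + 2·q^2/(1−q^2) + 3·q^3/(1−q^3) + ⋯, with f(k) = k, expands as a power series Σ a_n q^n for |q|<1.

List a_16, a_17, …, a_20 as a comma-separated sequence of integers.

31, 18, 39, 20, 42

q^16  k|16↦f(k): 1:1 2:2 4:4 8:8 16:16  a_16=31
n=17: 17·1 1·17  f→[17+1]=18
d|18:{18,9,6,3,2,1}  Σf=18+9+6+3+2+1=39
q^19  k|19↦f(k): 19:19 1:1  a_19=20
n=20: 20·1 10·2 5·4 4·5 2·10 1·20  f→[20+10+5+4+2+1]=42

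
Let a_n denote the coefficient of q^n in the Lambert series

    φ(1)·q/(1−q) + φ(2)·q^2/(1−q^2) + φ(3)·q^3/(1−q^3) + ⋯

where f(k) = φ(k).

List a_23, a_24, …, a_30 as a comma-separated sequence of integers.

n=23: 23·1 1·23  φ→[22+1]=23
q^24  k|24↦φ(k): 24:8 12:4 8:4 6:2 4:2 3:2 2:1 1:1  a_24=24
q^25  k|25↦φ(k): 1:1 5:4 25:20  a_25=25
[q^26] φ(26)=12,φ(13)=12,φ(2)=1,φ(1)=1 ⇒ 26
n=27: 27·1 9·3 3·9 1·27  φ→[18+6+2+1]=27
[q^28] φ(28)=12,φ(14)=6,φ(7)=6,φ(4)=2,φ(2)=1,φ(1)=1 ⇒ 28
[q^29] φ(29)=28,φ(1)=1 ⇒ 29
q^30  k|30↦φ(k): 1:1 2:1 3:2 5:4 6:2 10:4 15:8 30:8  a_30=30

23, 24, 25, 26, 27, 28, 29, 30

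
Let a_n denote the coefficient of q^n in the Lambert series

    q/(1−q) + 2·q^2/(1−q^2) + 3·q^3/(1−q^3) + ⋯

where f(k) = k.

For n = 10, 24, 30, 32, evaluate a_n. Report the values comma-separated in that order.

18, 60, 72, 63

d|10:{1,2,5,10}  Σf=1+2+5+10=18
q^24  k|24↦f(k): 1:1 2:2 3:3 4:4 6:6 8:8 12:12 24:24  a_24=60
q^30  k|30↦f(k): 1:1 2:2 3:3 5:5 6:6 10:10 15:15 30:30  a_30=72
q^32  k|32↦f(k): 1:1 2:2 4:4 8:8 16:16 32:32  a_32=63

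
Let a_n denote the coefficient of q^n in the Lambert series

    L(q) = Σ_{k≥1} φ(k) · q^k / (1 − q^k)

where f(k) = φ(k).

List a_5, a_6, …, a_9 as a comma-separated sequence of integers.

q^5  k|5↦φ(k): 1:1 5:4  a_5=5
q^6  k|6↦φ(k): 1:1 2:1 3:2 6:2  a_6=6
[q^7] φ(1)=1,φ(7)=6 ⇒ 7
q^8  k|8↦φ(k): 1:1 2:1 4:2 8:4  a_8=8
d|9:{1,3,9}  Σφ=1+2+6=9

5, 6, 7, 8, 9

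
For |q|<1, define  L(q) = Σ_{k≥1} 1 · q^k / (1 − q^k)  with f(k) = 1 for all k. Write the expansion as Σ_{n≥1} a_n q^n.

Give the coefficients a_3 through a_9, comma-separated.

2, 3, 2, 4, 2, 4, 3

[q^3] f(3)=1,f(1)=1 ⇒ 2
n=4: 1·4 2·2 4·1  f→[1+1+1]=3
d|5:{5,1}  Σf=1+1=2
q^6  k|6↦f(k): 1:1 2:1 3:1 6:1  a_6=4
n=7: 7·1 1·7  f→[1+1]=2
q^8  k|8↦f(k): 8:1 4:1 2:1 1:1  a_8=4
n=9: 9·1 3·3 1·9  f→[1+1+1]=3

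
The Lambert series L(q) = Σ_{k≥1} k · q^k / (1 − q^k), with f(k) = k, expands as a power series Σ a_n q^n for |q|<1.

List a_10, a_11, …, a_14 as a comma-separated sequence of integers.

18, 12, 28, 14, 24

n=10: 10·1 5·2 2·5 1·10  f→[10+5+2+1]=18
q^11  k|11↦f(k): 11:11 1:1  a_11=12
n=12: 12·1 6·2 4·3 3·4 2·6 1·12  f→[12+6+4+3+2+1]=28
[q^13] f(13)=13,f(1)=1 ⇒ 14
[q^14] f(14)=14,f(7)=7,f(2)=2,f(1)=1 ⇒ 24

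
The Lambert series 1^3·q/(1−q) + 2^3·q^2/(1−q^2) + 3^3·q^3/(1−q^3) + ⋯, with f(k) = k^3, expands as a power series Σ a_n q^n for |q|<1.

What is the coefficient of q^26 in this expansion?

a_26 = 19782

[q^26] f(1)=1,f(2)=8,f(13)=2197,f(26)=17576 ⇒ 19782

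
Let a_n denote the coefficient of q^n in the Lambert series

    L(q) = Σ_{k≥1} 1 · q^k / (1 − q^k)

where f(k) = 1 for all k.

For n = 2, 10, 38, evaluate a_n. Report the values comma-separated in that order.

2, 4, 4

n=2: 2·1 1·2  f→[1+1]=2
d|10:{10,5,2,1}  Σf=1+1+1+1=4
n=38: 1·38 2·19 19·2 38·1  f→[1+1+1+1]=4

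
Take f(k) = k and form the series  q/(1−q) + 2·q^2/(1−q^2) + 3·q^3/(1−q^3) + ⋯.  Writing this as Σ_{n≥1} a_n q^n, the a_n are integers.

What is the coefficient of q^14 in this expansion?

d|14:{14,7,2,1}  Σf=14+7+2+1=24

a_14 = 24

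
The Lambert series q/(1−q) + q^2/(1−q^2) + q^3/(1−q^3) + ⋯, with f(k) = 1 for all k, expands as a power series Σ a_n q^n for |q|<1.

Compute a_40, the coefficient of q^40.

q^40  k|40↦f(k): 1:1 2:1 4:1 5:1 8:1 10:1 20:1 40:1  a_40=8

a_40 = 8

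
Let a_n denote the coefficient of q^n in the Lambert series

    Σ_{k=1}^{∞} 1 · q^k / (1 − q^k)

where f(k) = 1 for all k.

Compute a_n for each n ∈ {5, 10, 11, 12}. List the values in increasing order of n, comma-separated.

2, 4, 2, 6

[q^5] f(1)=1,f(5)=1 ⇒ 2
d|10:{1,2,5,10}  Σf=1+1+1+1=4
q^11  k|11↦f(k): 11:1 1:1  a_11=2
q^12  k|12↦f(k): 1:1 2:1 3:1 4:1 6:1 12:1  a_12=6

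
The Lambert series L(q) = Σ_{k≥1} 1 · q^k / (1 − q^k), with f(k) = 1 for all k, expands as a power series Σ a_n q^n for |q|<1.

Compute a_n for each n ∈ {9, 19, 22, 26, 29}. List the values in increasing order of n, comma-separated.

3, 2, 4, 4, 2

n=9: 9·1 3·3 1·9  f→[1+1+1]=3
d|19:{1,19}  Σf=1+1=2
[q^22] f(1)=1,f(2)=1,f(11)=1,f(22)=1 ⇒ 4
n=26: 26·1 13·2 2·13 1·26  f→[1+1+1+1]=4
n=29: 29·1 1·29  f→[1+1]=2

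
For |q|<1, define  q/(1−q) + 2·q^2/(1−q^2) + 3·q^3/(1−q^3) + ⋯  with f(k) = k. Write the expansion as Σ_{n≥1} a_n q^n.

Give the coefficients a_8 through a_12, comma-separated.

[q^8] f(8)=8,f(4)=4,f(2)=2,f(1)=1 ⇒ 15
[q^9] f(9)=9,f(3)=3,f(1)=1 ⇒ 13
d|10:{1,2,5,10}  Σf=1+2+5+10=18
q^11  k|11↦f(k): 1:1 11:11  a_11=12
d|12:{1,2,3,4,6,12}  Σf=1+2+3+4+6+12=28

15, 13, 18, 12, 28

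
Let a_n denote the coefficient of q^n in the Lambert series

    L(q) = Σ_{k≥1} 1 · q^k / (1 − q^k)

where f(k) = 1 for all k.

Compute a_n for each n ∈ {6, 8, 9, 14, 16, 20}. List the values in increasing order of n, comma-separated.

[q^6] f(1)=1,f(2)=1,f(3)=1,f(6)=1 ⇒ 4
d|8:{8,4,2,1}  Σf=1+1+1+1=4
n=9: 9·1 3·3 1·9  f→[1+1+1]=3
d|14:{1,2,7,14}  Σf=1+1+1+1=4
[q^16] f(1)=1,f(2)=1,f(4)=1,f(8)=1,f(16)=1 ⇒ 5
[q^20] f(20)=1,f(10)=1,f(5)=1,f(4)=1,f(2)=1,f(1)=1 ⇒ 6

4, 4, 3, 4, 5, 6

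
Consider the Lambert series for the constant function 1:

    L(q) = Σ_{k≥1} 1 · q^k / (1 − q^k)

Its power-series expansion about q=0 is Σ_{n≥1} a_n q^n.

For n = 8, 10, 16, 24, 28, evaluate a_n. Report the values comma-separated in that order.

4, 4, 5, 8, 6

d|8:{8,4,2,1}  Σf=1+1+1+1=4
n=10: 10·1 5·2 2·5 1·10  f→[1+1+1+1]=4
n=16: 1·16 2·8 4·4 8·2 16·1  f→[1+1+1+1+1]=5
d|24:{1,2,3,4,6,8,12,24}  Σf=1+1+1+1+1+1+1+1=8
d|28:{28,14,7,4,2,1}  Σf=1+1+1+1+1+1=6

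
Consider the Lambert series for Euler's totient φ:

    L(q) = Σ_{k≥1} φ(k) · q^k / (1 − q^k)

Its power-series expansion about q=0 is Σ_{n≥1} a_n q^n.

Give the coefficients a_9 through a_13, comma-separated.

q^9  k|9↦φ(k): 9:6 3:2 1:1  a_9=9
[q^10] φ(1)=1,φ(2)=1,φ(5)=4,φ(10)=4 ⇒ 10
d|11:{11,1}  Σφ=10+1=11
q^12  k|12↦φ(k): 1:1 2:1 3:2 4:2 6:2 12:4  a_12=12
n=13: 13·1 1·13  φ→[12+1]=13

9, 10, 11, 12, 13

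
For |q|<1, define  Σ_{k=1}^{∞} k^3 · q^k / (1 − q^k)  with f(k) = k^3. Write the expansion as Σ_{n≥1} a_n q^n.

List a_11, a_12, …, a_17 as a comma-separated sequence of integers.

q^11  k|11↦f(k): 1:1 11:1331  a_11=1332
q^12  k|12↦f(k): 1:1 2:8 3:27 4:64 6:216 12:1728  a_12=2044
q^13  k|13↦f(k): 13:2197 1:1  a_13=2198
[q^14] f(1)=1,f(2)=8,f(7)=343,f(14)=2744 ⇒ 3096
[q^15] f(15)=3375,f(5)=125,f(3)=27,f(1)=1 ⇒ 3528
n=16: 16·1 8·2 4·4 2·8 1·16  f→[4096+512+64+8+1]=4681
[q^17] f(1)=1,f(17)=4913 ⇒ 4914

1332, 2044, 2198, 3096, 3528, 4681, 4914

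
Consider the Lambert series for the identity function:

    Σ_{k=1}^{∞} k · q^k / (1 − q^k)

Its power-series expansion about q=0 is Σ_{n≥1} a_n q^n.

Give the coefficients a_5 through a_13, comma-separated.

6, 12, 8, 15, 13, 18, 12, 28, 14

q^5  k|5↦f(k): 5:5 1:1  a_5=6
n=6: 1·6 2·3 3·2 6·1  f→[1+2+3+6]=12
n=7: 1·7 7·1  f→[1+7]=8
q^8  k|8↦f(k): 8:8 4:4 2:2 1:1  a_8=15
q^9  k|9↦f(k): 1:1 3:3 9:9  a_9=13
[q^10] f(1)=1,f(2)=2,f(5)=5,f(10)=10 ⇒ 18
[q^11] f(1)=1,f(11)=11 ⇒ 12
n=12: 12·1 6·2 4·3 3·4 2·6 1·12  f→[12+6+4+3+2+1]=28
[q^13] f(1)=1,f(13)=13 ⇒ 14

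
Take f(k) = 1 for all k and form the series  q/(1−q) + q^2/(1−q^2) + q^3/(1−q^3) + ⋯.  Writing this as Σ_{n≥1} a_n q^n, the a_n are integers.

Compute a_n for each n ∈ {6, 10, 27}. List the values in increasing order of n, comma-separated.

q^6  k|6↦f(k): 6:1 3:1 2:1 1:1  a_6=4
[q^10] f(1)=1,f(2)=1,f(5)=1,f(10)=1 ⇒ 4
d|27:{27,9,3,1}  Σf=1+1+1+1=4

4, 4, 4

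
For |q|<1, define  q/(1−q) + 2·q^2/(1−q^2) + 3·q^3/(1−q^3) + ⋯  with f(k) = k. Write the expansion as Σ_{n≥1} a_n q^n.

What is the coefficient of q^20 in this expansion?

a_20 = 42

[q^20] f(1)=1,f(2)=2,f(4)=4,f(5)=5,f(10)=10,f(20)=20 ⇒ 42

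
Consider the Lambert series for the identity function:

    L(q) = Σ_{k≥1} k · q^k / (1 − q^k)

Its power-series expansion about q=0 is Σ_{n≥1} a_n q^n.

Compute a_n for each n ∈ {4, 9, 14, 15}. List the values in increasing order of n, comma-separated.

d|4:{4,2,1}  Σf=4+2+1=7
[q^9] f(9)=9,f(3)=3,f(1)=1 ⇒ 13
d|14:{14,7,2,1}  Σf=14+7+2+1=24
[q^15] f(15)=15,f(5)=5,f(3)=3,f(1)=1 ⇒ 24

7, 13, 24, 24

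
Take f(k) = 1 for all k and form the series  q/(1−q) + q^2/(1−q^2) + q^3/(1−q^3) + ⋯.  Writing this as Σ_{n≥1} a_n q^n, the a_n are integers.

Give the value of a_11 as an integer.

q^11  k|11↦f(k): 1:1 11:1  a_11=2

a_11 = 2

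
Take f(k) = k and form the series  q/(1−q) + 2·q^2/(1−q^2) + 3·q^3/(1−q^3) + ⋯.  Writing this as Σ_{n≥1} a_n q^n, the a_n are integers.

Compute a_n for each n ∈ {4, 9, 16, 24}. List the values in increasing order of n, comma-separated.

[q^4] f(4)=4,f(2)=2,f(1)=1 ⇒ 7
d|9:{1,3,9}  Σf=1+3+9=13
d|16:{16,8,4,2,1}  Σf=16+8+4+2+1=31
n=24: 1·24 2·12 3·8 4·6 6·4 8·3 12·2 24·1  f→[1+2+3+4+6+8+12+24]=60

7, 13, 31, 60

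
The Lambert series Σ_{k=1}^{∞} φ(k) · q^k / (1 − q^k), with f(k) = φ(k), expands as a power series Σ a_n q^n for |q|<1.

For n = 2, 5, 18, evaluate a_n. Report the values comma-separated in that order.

q^2  k|2↦φ(k): 1:1 2:1  a_2=2
q^5  k|5↦φ(k): 1:1 5:4  a_5=5
n=18: 18·1 9·2 6·3 3·6 2·9 1·18  φ→[6+6+2+2+1+1]=18

2, 5, 18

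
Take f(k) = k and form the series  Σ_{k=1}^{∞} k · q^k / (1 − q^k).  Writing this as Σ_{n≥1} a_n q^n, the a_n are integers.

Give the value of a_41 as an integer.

a_41 = 42

d|41:{1,41}  Σf=1+41=42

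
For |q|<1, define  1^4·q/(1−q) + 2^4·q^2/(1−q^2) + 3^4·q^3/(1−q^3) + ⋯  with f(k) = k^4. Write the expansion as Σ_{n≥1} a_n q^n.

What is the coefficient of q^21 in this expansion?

a_21 = 196964

q^21  k|21↦f(k): 1:1 3:81 7:2401 21:194481  a_21=196964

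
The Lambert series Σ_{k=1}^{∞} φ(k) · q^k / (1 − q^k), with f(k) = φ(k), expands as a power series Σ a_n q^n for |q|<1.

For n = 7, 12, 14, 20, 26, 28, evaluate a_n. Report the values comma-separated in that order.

d|7:{7,1}  Σφ=6+1=7
n=12: 12·1 6·2 4·3 3·4 2·6 1·12  φ→[4+2+2+2+1+1]=12
[q^14] φ(1)=1,φ(2)=1,φ(7)=6,φ(14)=6 ⇒ 14
[q^20] φ(1)=1,φ(2)=1,φ(4)=2,φ(5)=4,φ(10)=4,φ(20)=8 ⇒ 20
n=26: 26·1 13·2 2·13 1·26  φ→[12+12+1+1]=26
n=28: 1·28 2·14 4·7 7·4 14·2 28·1  φ→[1+1+2+6+6+12]=28

7, 12, 14, 20, 26, 28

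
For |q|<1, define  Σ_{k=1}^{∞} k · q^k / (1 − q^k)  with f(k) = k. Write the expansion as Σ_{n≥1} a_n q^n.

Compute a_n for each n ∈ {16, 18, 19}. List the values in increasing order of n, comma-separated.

31, 39, 20

q^16  k|16↦f(k): 1:1 2:2 4:4 8:8 16:16  a_16=31
d|18:{1,2,3,6,9,18}  Σf=1+2+3+6+9+18=39
d|19:{19,1}  Σf=19+1=20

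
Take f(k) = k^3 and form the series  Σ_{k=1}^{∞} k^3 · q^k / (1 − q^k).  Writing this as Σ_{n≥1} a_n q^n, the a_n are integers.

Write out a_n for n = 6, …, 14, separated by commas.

252, 344, 585, 757, 1134, 1332, 2044, 2198, 3096

q^6  k|6↦f(k): 6:216 3:27 2:8 1:1  a_6=252
d|7:{7,1}  Σf=343+1=344
[q^8] f(1)=1,f(2)=8,f(4)=64,f(8)=512 ⇒ 585
n=9: 1·9 3·3 9·1  f→[1+27+729]=757
q^10  k|10↦f(k): 1:1 2:8 5:125 10:1000  a_10=1134
[q^11] f(11)=1331,f(1)=1 ⇒ 1332
q^12  k|12↦f(k): 12:1728 6:216 4:64 3:27 2:8 1:1  a_12=2044
q^13  k|13↦f(k): 13:2197 1:1  a_13=2198
q^14  k|14↦f(k): 14:2744 7:343 2:8 1:1  a_14=3096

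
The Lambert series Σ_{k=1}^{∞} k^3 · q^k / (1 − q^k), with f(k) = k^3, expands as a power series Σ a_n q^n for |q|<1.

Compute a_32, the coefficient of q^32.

a_32 = 37449

[q^32] f(32)=32768,f(16)=4096,f(8)=512,f(4)=64,f(2)=8,f(1)=1 ⇒ 37449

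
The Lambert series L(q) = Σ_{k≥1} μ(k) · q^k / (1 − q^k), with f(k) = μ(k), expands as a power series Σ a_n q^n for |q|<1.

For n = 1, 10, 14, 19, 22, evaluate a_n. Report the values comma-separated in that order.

[q^1] μ(1)=1 ⇒ 1
[q^10] μ(10)=1,μ(5)=-1,μ(2)=-1,μ(1)=1 ⇒ 0
n=14: 14·1 7·2 2·7 1·14  μ→[1+(-1)+(-1)+1]=0
d|19:{1,19}  Σμ=1+(-1)=0
d|22:{22,11,2,1}  Σμ=1+(-1)+(-1)+1=0

1, 0, 0, 0, 0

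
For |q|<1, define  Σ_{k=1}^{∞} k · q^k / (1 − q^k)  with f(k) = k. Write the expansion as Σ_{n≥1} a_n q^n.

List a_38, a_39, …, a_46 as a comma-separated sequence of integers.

[q^38] f(1)=1,f(2)=2,f(19)=19,f(38)=38 ⇒ 60
q^39  k|39↦f(k): 1:1 3:3 13:13 39:39  a_39=56
q^40  k|40↦f(k): 1:1 2:2 4:4 5:5 8:8 10:10 20:20 40:40  a_40=90
n=41: 41·1 1·41  f→[41+1]=42
[q^42] f(1)=1,f(2)=2,f(3)=3,f(6)=6,f(7)=7,f(14)=14,f(21)=21,f(42)=42 ⇒ 96
q^43  k|43↦f(k): 1:1 43:43  a_43=44
d|44:{1,2,4,11,22,44}  Σf=1+2+4+11+22+44=84
d|45:{45,15,9,5,3,1}  Σf=45+15+9+5+3+1=78
n=46: 1·46 2·23 23·2 46·1  f→[1+2+23+46]=72

60, 56, 90, 42, 96, 44, 84, 78, 72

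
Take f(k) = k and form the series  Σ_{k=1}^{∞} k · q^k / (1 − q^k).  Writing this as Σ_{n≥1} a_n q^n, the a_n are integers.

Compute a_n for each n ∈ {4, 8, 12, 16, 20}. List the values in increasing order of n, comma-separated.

n=4: 4·1 2·2 1·4  f→[4+2+1]=7
[q^8] f(8)=8,f(4)=4,f(2)=2,f(1)=1 ⇒ 15
q^12  k|12↦f(k): 1:1 2:2 3:3 4:4 6:6 12:12  a_12=28
n=16: 1·16 2·8 4·4 8·2 16·1  f→[1+2+4+8+16]=31
n=20: 20·1 10·2 5·4 4·5 2·10 1·20  f→[20+10+5+4+2+1]=42

7, 15, 28, 31, 42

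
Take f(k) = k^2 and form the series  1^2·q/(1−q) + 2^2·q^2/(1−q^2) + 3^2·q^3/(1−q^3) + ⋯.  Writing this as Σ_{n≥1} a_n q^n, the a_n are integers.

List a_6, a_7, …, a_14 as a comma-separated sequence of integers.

50, 50, 85, 91, 130, 122, 210, 170, 250

d|6:{6,3,2,1}  Σf=36+9+4+1=50
q^7  k|7↦f(k): 7:49 1:1  a_7=50
n=8: 8·1 4·2 2·4 1·8  f→[64+16+4+1]=85
[q^9] f(9)=81,f(3)=9,f(1)=1 ⇒ 91
[q^10] f(1)=1,f(2)=4,f(5)=25,f(10)=100 ⇒ 130
[q^11] f(11)=121,f(1)=1 ⇒ 122
[q^12] f(12)=144,f(6)=36,f(4)=16,f(3)=9,f(2)=4,f(1)=1 ⇒ 210
q^13  k|13↦f(k): 13:169 1:1  a_13=170
n=14: 1·14 2·7 7·2 14·1  f→[1+4+49+196]=250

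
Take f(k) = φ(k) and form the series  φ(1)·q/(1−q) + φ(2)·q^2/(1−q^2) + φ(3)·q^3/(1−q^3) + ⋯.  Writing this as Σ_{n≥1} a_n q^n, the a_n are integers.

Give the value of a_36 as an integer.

[q^36] φ(1)=1,φ(2)=1,φ(3)=2,φ(4)=2,φ(6)=2,φ(9)=6,φ(12)=4,φ(18)=6,φ(36)=12 ⇒ 36

a_36 = 36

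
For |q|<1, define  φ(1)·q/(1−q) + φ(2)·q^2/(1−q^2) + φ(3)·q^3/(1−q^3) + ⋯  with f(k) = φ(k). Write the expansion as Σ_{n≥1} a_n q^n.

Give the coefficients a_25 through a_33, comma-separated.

q^25  k|25↦φ(k): 25:20 5:4 1:1  a_25=25
q^26  k|26↦φ(k): 1:1 2:1 13:12 26:12  a_26=26
n=27: 1·27 3·9 9·3 27·1  φ→[1+2+6+18]=27
d|28:{28,14,7,4,2,1}  Σφ=12+6+6+2+1+1=28
n=29: 1·29 29·1  φ→[1+28]=29
n=30: 30·1 15·2 10·3 6·5 5·6 3·10 2·15 1·30  φ→[8+8+4+2+4+2+1+1]=30
n=31: 1·31 31·1  φ→[1+30]=31
d|32:{1,2,4,8,16,32}  Σφ=1+1+2+4+8+16=32
[q^33] φ(1)=1,φ(3)=2,φ(11)=10,φ(33)=20 ⇒ 33

25, 26, 27, 28, 29, 30, 31, 32, 33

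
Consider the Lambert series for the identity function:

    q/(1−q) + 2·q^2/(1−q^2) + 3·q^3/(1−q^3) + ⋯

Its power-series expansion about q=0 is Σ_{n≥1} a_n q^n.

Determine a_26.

a_26 = 42

q^26  k|26↦f(k): 26:26 13:13 2:2 1:1  a_26=42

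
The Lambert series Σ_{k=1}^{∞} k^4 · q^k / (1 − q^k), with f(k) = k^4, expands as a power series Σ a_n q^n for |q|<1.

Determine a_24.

a_24 = 358258

[q^24] f(24)=331776,f(12)=20736,f(8)=4096,f(6)=1296,f(4)=256,f(3)=81,f(2)=16,f(1)=1 ⇒ 358258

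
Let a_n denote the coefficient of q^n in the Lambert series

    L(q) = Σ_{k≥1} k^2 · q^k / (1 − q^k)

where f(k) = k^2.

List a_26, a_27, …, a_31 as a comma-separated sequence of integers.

850, 820, 1050, 842, 1300, 962

n=26: 1·26 2·13 13·2 26·1  f→[1+4+169+676]=850
q^27  k|27↦f(k): 1:1 3:9 9:81 27:729  a_27=820
d|28:{1,2,4,7,14,28}  Σf=1+4+16+49+196+784=1050
d|29:{29,1}  Σf=841+1=842
n=30: 30·1 15·2 10·3 6·5 5·6 3·10 2·15 1·30  f→[900+225+100+36+25+9+4+1]=1300
[q^31] f(1)=1,f(31)=961 ⇒ 962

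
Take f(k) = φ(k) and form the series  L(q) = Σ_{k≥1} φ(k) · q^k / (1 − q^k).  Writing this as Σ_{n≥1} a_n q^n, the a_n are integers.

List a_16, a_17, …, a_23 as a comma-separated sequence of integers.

n=16: 1·16 2·8 4·4 8·2 16·1  φ→[1+1+2+4+8]=16
d|17:{17,1}  Σφ=16+1=17
d|18:{18,9,6,3,2,1}  Σφ=6+6+2+2+1+1=18
[q^19] φ(1)=1,φ(19)=18 ⇒ 19
n=20: 20·1 10·2 5·4 4·5 2·10 1·20  φ→[8+4+4+2+1+1]=20
[q^21] φ(1)=1,φ(3)=2,φ(7)=6,φ(21)=12 ⇒ 21
d|22:{1,2,11,22}  Σφ=1+1+10+10=22
q^23  k|23↦φ(k): 1:1 23:22  a_23=23

16, 17, 18, 19, 20, 21, 22, 23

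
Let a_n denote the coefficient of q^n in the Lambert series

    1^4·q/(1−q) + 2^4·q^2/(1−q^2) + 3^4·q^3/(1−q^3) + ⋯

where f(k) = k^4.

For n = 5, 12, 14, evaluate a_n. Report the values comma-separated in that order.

d|5:{5,1}  Σf=625+1=626
q^12  k|12↦f(k): 1:1 2:16 3:81 4:256 6:1296 12:20736  a_12=22386
q^14  k|14↦f(k): 1:1 2:16 7:2401 14:38416  a_14=40834

626, 22386, 40834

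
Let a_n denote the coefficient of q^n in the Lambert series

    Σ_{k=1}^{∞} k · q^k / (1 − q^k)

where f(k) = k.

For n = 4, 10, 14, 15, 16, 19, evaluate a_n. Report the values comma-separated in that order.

7, 18, 24, 24, 31, 20

[q^4] f(1)=1,f(2)=2,f(4)=4 ⇒ 7
[q^10] f(1)=1,f(2)=2,f(5)=5,f(10)=10 ⇒ 18
d|14:{14,7,2,1}  Σf=14+7+2+1=24
[q^15] f(15)=15,f(5)=5,f(3)=3,f(1)=1 ⇒ 24
d|16:{1,2,4,8,16}  Σf=1+2+4+8+16=31
n=19: 1·19 19·1  f→[1+19]=20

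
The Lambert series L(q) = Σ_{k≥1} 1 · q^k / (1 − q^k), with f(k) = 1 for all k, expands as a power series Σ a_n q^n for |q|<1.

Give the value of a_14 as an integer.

[q^14] f(14)=1,f(7)=1,f(2)=1,f(1)=1 ⇒ 4

a_14 = 4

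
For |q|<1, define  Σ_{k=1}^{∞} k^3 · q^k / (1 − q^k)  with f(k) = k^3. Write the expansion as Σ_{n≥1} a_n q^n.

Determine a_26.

n=26: 1·26 2·13 13·2 26·1  f→[1+8+2197+17576]=19782

a_26 = 19782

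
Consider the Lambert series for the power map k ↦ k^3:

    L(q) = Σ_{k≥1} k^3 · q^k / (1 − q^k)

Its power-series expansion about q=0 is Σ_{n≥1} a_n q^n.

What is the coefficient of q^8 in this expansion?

a_8 = 585

[q^8] f(1)=1,f(2)=8,f(4)=64,f(8)=512 ⇒ 585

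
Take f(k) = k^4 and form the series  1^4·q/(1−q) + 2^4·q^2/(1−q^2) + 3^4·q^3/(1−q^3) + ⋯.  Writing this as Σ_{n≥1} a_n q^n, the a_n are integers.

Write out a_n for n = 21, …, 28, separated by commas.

d|21:{1,3,7,21}  Σf=1+81+2401+194481=196964
[q^22] f(22)=234256,f(11)=14641,f(2)=16,f(1)=1 ⇒ 248914
d|23:{1,23}  Σf=1+279841=279842
[q^24] f(1)=1,f(2)=16,f(3)=81,f(4)=256,f(6)=1296,f(8)=4096,f(12)=20736,f(24)=331776 ⇒ 358258
q^25  k|25↦f(k): 25:390625 5:625 1:1  a_25=391251
[q^26] f(1)=1,f(2)=16,f(13)=28561,f(26)=456976 ⇒ 485554
[q^27] f(27)=531441,f(9)=6561,f(3)=81,f(1)=1 ⇒ 538084
d|28:{28,14,7,4,2,1}  Σf=614656+38416+2401+256+16+1=655746

196964, 248914, 279842, 358258, 391251, 485554, 538084, 655746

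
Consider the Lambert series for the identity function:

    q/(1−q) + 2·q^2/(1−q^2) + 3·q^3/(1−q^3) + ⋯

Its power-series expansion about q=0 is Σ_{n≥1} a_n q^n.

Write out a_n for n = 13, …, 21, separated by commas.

q^13  k|13↦f(k): 13:13 1:1  a_13=14
[q^14] f(1)=1,f(2)=2,f(7)=7,f(14)=14 ⇒ 24
d|15:{1,3,5,15}  Σf=1+3+5+15=24
[q^16] f(16)=16,f(8)=8,f(4)=4,f(2)=2,f(1)=1 ⇒ 31
d|17:{1,17}  Σf=1+17=18
d|18:{18,9,6,3,2,1}  Σf=18+9+6+3+2+1=39
[q^19] f(19)=19,f(1)=1 ⇒ 20
q^20  k|20↦f(k): 1:1 2:2 4:4 5:5 10:10 20:20  a_20=42
q^21  k|21↦f(k): 1:1 3:3 7:7 21:21  a_21=32

14, 24, 24, 31, 18, 39, 20, 42, 32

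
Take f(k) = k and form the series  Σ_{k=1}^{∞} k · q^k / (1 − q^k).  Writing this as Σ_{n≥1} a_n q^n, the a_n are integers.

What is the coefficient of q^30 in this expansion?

[q^30] f(30)=30,f(15)=15,f(10)=10,f(6)=6,f(5)=5,f(3)=3,f(2)=2,f(1)=1 ⇒ 72

a_30 = 72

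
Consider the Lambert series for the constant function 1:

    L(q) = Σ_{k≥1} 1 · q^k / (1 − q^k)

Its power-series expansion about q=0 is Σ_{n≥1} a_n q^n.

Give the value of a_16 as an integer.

n=16: 1·16 2·8 4·4 8·2 16·1  f→[1+1+1+1+1]=5

a_16 = 5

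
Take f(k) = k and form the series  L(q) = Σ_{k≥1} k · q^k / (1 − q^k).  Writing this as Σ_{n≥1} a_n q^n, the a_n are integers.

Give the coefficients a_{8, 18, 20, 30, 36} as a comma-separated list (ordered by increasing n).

n=8: 1·8 2·4 4·2 8·1  f→[1+2+4+8]=15
q^18  k|18↦f(k): 18:18 9:9 6:6 3:3 2:2 1:1  a_18=39
n=20: 1·20 2·10 4·5 5·4 10·2 20·1  f→[1+2+4+5+10+20]=42
q^30  k|30↦f(k): 30:30 15:15 10:10 6:6 5:5 3:3 2:2 1:1  a_30=72
n=36: 36·1 18·2 12·3 9·4 6·6 4·9 3·12 2·18 1·36  f→[36+18+12+9+6+4+3+2+1]=91

15, 39, 42, 72, 91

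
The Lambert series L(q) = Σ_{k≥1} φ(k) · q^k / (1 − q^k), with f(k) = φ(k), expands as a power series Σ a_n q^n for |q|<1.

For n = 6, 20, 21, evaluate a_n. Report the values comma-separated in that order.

n=6: 6·1 3·2 2·3 1·6  φ→[2+2+1+1]=6
d|20:{20,10,5,4,2,1}  Σφ=8+4+4+2+1+1=20
q^21  k|21↦φ(k): 21:12 7:6 3:2 1:1  a_21=21

6, 20, 21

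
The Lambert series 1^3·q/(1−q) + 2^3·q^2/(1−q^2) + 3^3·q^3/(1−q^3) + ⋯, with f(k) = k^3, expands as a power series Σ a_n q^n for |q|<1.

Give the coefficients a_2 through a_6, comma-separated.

n=2: 2·1 1·2  f→[8+1]=9
q^3  k|3↦f(k): 1:1 3:27  a_3=28
d|4:{1,2,4}  Σf=1+8+64=73
n=5: 5·1 1·5  f→[125+1]=126
q^6  k|6↦f(k): 1:1 2:8 3:27 6:216  a_6=252

9, 28, 73, 126, 252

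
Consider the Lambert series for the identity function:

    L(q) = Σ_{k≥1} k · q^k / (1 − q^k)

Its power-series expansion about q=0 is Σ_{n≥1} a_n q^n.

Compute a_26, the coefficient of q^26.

a_26 = 42

[q^26] f(1)=1,f(2)=2,f(13)=13,f(26)=26 ⇒ 42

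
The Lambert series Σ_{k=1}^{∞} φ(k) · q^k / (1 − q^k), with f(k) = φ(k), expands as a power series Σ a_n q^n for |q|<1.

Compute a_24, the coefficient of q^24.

d|24:{24,12,8,6,4,3,2,1}  Σφ=8+4+4+2+2+2+1+1=24

a_24 = 24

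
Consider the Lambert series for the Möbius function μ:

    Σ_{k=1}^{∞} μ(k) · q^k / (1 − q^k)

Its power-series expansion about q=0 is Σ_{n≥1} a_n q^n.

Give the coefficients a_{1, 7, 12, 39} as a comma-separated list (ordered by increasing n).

d|1:{1}  Σμ=1=1
n=7: 1·7 7·1  μ→[1+(-1)]=0
[q^12] μ(1)=1,μ(2)=-1,μ(3)=-1,μ(4)=0,μ(6)=1,μ(12)=0 ⇒ 0
n=39: 1·39 3·13 13·3 39·1  μ→[1+(-1)+(-1)+1]=0

1, 0, 0, 0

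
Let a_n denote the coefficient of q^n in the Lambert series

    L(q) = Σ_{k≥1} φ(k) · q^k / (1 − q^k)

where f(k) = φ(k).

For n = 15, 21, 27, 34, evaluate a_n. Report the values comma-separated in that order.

d|15:{1,3,5,15}  Σφ=1+2+4+8=15
q^21  k|21↦φ(k): 1:1 3:2 7:6 21:12  a_21=21
d|27:{1,3,9,27}  Σφ=1+2+6+18=27
n=34: 34·1 17·2 2·17 1·34  φ→[16+16+1+1]=34

15, 21, 27, 34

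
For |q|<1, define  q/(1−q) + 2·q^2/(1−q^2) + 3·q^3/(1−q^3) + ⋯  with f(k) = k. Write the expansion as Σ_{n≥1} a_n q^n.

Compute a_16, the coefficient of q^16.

a_16 = 31

q^16  k|16↦f(k): 16:16 8:8 4:4 2:2 1:1  a_16=31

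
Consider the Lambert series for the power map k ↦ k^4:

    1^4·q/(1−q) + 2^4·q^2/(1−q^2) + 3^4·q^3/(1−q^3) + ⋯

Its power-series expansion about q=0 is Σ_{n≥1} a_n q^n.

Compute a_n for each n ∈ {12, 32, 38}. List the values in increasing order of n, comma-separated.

[q^12] f(12)=20736,f(6)=1296,f(4)=256,f(3)=81,f(2)=16,f(1)=1 ⇒ 22386
d|32:{1,2,4,8,16,32}  Σf=1+16+256+4096+65536+1048576=1118481
[q^38] f(38)=2085136,f(19)=130321,f(2)=16,f(1)=1 ⇒ 2215474

22386, 1118481, 2215474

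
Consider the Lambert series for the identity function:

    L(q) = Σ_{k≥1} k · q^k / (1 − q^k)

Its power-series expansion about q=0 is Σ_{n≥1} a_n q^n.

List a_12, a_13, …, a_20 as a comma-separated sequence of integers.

28, 14, 24, 24, 31, 18, 39, 20, 42

[q^12] f(1)=1,f(2)=2,f(3)=3,f(4)=4,f(6)=6,f(12)=12 ⇒ 28
d|13:{13,1}  Σf=13+1=14
n=14: 14·1 7·2 2·7 1·14  f→[14+7+2+1]=24
q^15  k|15↦f(k): 1:1 3:3 5:5 15:15  a_15=24
q^16  k|16↦f(k): 16:16 8:8 4:4 2:2 1:1  a_16=31
[q^17] f(1)=1,f(17)=17 ⇒ 18
[q^18] f(1)=1,f(2)=2,f(3)=3,f(6)=6,f(9)=9,f(18)=18 ⇒ 39
[q^19] f(19)=19,f(1)=1 ⇒ 20
d|20:{20,10,5,4,2,1}  Σf=20+10+5+4+2+1=42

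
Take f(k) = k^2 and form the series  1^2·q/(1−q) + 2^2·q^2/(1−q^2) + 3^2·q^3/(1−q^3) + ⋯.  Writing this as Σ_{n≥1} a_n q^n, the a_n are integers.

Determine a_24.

q^24  k|24↦f(k): 24:576 12:144 8:64 6:36 4:16 3:9 2:4 1:1  a_24=850

a_24 = 850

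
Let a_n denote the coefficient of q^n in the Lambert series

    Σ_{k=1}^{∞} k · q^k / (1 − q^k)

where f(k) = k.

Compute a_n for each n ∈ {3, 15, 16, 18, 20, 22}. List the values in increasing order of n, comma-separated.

d|3:{3,1}  Σf=3+1=4
d|15:{15,5,3,1}  Σf=15+5+3+1=24
n=16: 1·16 2·8 4·4 8·2 16·1  f→[1+2+4+8+16]=31
n=18: 18·1 9·2 6·3 3·6 2·9 1·18  f→[18+9+6+3+2+1]=39
n=20: 20·1 10·2 5·4 4·5 2·10 1·20  f→[20+10+5+4+2+1]=42
d|22:{22,11,2,1}  Σf=22+11+2+1=36

4, 24, 31, 39, 42, 36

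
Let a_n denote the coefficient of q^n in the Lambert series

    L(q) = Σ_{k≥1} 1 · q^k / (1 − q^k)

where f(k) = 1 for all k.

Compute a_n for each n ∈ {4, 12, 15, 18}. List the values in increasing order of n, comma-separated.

q^4  k|4↦f(k): 4:1 2:1 1:1  a_4=3
n=12: 1·12 2·6 3·4 4·3 6·2 12·1  f→[1+1+1+1+1+1]=6
[q^15] f(1)=1,f(3)=1,f(5)=1,f(15)=1 ⇒ 4
d|18:{1,2,3,6,9,18}  Σf=1+1+1+1+1+1=6

3, 6, 4, 6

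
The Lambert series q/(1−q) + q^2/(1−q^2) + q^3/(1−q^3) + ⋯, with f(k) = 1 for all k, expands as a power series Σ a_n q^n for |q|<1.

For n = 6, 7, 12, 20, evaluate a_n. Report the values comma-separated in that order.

4, 2, 6, 6

d|6:{1,2,3,6}  Σf=1+1+1+1=4
d|7:{1,7}  Σf=1+1=2
d|12:{1,2,3,4,6,12}  Σf=1+1+1+1+1+1=6
n=20: 1·20 2·10 4·5 5·4 10·2 20·1  f→[1+1+1+1+1+1]=6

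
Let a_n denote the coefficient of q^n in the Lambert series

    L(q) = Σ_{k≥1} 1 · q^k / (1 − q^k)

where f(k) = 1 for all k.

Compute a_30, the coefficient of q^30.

n=30: 30·1 15·2 10·3 6·5 5·6 3·10 2·15 1·30  f→[1+1+1+1+1+1+1+1]=8

a_30 = 8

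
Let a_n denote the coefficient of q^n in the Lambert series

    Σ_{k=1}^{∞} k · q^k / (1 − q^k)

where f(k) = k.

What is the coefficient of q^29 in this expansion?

a_29 = 30

n=29: 1·29 29·1  f→[1+29]=30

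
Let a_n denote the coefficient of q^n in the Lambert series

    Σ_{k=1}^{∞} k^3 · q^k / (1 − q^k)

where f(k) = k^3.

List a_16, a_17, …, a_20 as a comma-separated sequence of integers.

[q^16] f(1)=1,f(2)=8,f(4)=64,f(8)=512,f(16)=4096 ⇒ 4681
[q^17] f(17)=4913,f(1)=1 ⇒ 4914
q^18  k|18↦f(k): 1:1 2:8 3:27 6:216 9:729 18:5832  a_18=6813
d|19:{1,19}  Σf=1+6859=6860
q^20  k|20↦f(k): 20:8000 10:1000 5:125 4:64 2:8 1:1  a_20=9198

4681, 4914, 6813, 6860, 9198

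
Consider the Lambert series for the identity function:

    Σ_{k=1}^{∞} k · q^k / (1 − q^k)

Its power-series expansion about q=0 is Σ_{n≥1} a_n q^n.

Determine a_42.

n=42: 42·1 21·2 14·3 7·6 6·7 3·14 2·21 1·42  f→[42+21+14+7+6+3+2+1]=96

a_42 = 96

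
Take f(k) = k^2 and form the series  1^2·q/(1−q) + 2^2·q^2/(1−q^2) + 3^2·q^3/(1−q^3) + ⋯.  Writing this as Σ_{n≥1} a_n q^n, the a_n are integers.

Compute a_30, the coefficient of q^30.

n=30: 1·30 2·15 3·10 5·6 6·5 10·3 15·2 30·1  f→[1+4+9+25+36+100+225+900]=1300

a_30 = 1300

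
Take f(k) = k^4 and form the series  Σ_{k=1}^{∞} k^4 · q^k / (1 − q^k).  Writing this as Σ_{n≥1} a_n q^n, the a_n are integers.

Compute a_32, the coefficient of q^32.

a_32 = 1118481

n=32: 32·1 16·2 8·4 4·8 2·16 1·32  f→[1048576+65536+4096+256+16+1]=1118481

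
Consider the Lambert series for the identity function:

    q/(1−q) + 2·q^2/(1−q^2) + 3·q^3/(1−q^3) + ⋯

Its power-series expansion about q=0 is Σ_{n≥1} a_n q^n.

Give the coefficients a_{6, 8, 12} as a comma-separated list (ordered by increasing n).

12, 15, 28

d|6:{6,3,2,1}  Σf=6+3+2+1=12
q^8  k|8↦f(k): 8:8 4:4 2:2 1:1  a_8=15
q^12  k|12↦f(k): 1:1 2:2 3:3 4:4 6:6 12:12  a_12=28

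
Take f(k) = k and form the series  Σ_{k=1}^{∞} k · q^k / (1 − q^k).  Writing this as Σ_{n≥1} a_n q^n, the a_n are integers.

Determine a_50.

a_50 = 93

q^50  k|50↦f(k): 50:50 25:25 10:10 5:5 2:2 1:1  a_50=93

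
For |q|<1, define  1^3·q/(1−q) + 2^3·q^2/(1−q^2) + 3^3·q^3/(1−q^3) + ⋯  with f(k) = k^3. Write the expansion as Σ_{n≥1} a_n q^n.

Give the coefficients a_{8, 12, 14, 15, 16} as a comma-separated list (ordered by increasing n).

[q^8] f(8)=512,f(4)=64,f(2)=8,f(1)=1 ⇒ 585
n=12: 1·12 2·6 3·4 4·3 6·2 12·1  f→[1+8+27+64+216+1728]=2044
q^14  k|14↦f(k): 14:2744 7:343 2:8 1:1  a_14=3096
q^15  k|15↦f(k): 15:3375 5:125 3:27 1:1  a_15=3528
n=16: 16·1 8·2 4·4 2·8 1·16  f→[4096+512+64+8+1]=4681

585, 2044, 3096, 3528, 4681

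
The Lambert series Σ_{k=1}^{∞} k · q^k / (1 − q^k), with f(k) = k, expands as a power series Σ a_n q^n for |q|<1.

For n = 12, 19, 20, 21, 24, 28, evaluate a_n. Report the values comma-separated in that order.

q^12  k|12↦f(k): 1:1 2:2 3:3 4:4 6:6 12:12  a_12=28
q^19  k|19↦f(k): 1:1 19:19  a_19=20
n=20: 1·20 2·10 4·5 5·4 10·2 20·1  f→[1+2+4+5+10+20]=42
q^21  k|21↦f(k): 21:21 7:7 3:3 1:1  a_21=32
d|24:{1,2,3,4,6,8,12,24}  Σf=1+2+3+4+6+8+12+24=60
[q^28] f(1)=1,f(2)=2,f(4)=4,f(7)=7,f(14)=14,f(28)=28 ⇒ 56

28, 20, 42, 32, 60, 56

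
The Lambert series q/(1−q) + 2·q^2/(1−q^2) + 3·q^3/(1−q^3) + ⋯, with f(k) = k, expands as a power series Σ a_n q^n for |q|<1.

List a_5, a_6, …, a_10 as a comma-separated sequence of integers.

6, 12, 8, 15, 13, 18

[q^5] f(5)=5,f(1)=1 ⇒ 6
[q^6] f(6)=6,f(3)=3,f(2)=2,f(1)=1 ⇒ 12
n=7: 7·1 1·7  f→[7+1]=8
q^8  k|8↦f(k): 1:1 2:2 4:4 8:8  a_8=15
q^9  k|9↦f(k): 9:9 3:3 1:1  a_9=13
d|10:{10,5,2,1}  Σf=10+5+2+1=18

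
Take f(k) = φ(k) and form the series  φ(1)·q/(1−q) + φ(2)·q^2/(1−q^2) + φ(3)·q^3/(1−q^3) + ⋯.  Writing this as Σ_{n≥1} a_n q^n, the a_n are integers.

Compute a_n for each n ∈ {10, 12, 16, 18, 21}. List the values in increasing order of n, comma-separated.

d|10:{10,5,2,1}  Σφ=4+4+1+1=10
[q^12] φ(1)=1,φ(2)=1,φ(3)=2,φ(4)=2,φ(6)=2,φ(12)=4 ⇒ 12
[q^16] φ(1)=1,φ(2)=1,φ(4)=2,φ(8)=4,φ(16)=8 ⇒ 16
n=18: 1·18 2·9 3·6 6·3 9·2 18·1  φ→[1+1+2+2+6+6]=18
q^21  k|21↦φ(k): 21:12 7:6 3:2 1:1  a_21=21

10, 12, 16, 18, 21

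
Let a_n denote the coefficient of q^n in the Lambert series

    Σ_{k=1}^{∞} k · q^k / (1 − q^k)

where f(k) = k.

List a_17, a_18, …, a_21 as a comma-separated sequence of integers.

18, 39, 20, 42, 32

n=17: 1·17 17·1  f→[1+17]=18
n=18: 18·1 9·2 6·3 3·6 2·9 1·18  f→[18+9+6+3+2+1]=39
q^19  k|19↦f(k): 1:1 19:19  a_19=20
n=20: 1·20 2·10 4·5 5·4 10·2 20·1  f→[1+2+4+5+10+20]=42
n=21: 21·1 7·3 3·7 1·21  f→[21+7+3+1]=32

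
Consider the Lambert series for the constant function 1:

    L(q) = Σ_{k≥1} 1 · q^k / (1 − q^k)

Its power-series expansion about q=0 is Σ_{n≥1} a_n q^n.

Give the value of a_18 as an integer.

a_18 = 6

n=18: 18·1 9·2 6·3 3·6 2·9 1·18  f→[1+1+1+1+1+1]=6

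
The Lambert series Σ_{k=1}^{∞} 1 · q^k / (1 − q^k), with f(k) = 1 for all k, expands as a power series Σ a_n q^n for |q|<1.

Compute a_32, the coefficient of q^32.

a_32 = 6

d|32:{32,16,8,4,2,1}  Σf=1+1+1+1+1+1=6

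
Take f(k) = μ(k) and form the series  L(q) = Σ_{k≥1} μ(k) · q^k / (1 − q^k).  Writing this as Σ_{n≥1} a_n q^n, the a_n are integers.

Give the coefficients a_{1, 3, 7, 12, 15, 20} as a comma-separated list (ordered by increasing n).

d|1:{1}  Σμ=1=1
d|3:{3,1}  Σμ=(-1)+1=0
[q^7] μ(7)=-1,μ(1)=1 ⇒ 0
d|12:{1,2,3,4,6,12}  Σμ=1+(-1)+(-1)+0+1+0=0
q^15  k|15↦μ(k): 1:1 3:-1 5:-1 15:1  a_15=0
d|20:{20,10,5,4,2,1}  Σμ=0+1+(-1)+0+(-1)+1=0

1, 0, 0, 0, 0, 0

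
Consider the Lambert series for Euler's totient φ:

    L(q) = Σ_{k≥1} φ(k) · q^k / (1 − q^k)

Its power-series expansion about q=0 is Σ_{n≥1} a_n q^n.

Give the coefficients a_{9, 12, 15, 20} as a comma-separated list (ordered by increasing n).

[q^9] φ(1)=1,φ(3)=2,φ(9)=6 ⇒ 9
n=12: 12·1 6·2 4·3 3·4 2·6 1·12  φ→[4+2+2+2+1+1]=12
q^15  k|15↦φ(k): 15:8 5:4 3:2 1:1  a_15=15
n=20: 1·20 2·10 4·5 5·4 10·2 20·1  φ→[1+1+2+4+4+8]=20

9, 12, 15, 20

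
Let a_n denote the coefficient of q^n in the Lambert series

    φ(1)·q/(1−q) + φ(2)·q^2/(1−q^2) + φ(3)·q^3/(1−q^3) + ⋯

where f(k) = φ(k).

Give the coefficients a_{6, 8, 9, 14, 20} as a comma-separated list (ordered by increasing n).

[q^6] φ(1)=1,φ(2)=1,φ(3)=2,φ(6)=2 ⇒ 6
[q^8] φ(1)=1,φ(2)=1,φ(4)=2,φ(8)=4 ⇒ 8
n=9: 9·1 3·3 1·9  φ→[6+2+1]=9
[q^14] φ(14)=6,φ(7)=6,φ(2)=1,φ(1)=1 ⇒ 14
q^20  k|20↦φ(k): 20:8 10:4 5:4 4:2 2:1 1:1  a_20=20

6, 8, 9, 14, 20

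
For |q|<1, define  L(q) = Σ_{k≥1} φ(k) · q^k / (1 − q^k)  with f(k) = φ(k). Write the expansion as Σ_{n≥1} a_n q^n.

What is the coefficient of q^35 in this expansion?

d|35:{35,7,5,1}  Σφ=24+6+4+1=35

a_35 = 35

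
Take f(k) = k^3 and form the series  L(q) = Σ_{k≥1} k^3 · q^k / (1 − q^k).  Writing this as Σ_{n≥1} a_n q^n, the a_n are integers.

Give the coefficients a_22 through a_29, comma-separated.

d|22:{1,2,11,22}  Σf=1+8+1331+10648=11988
n=23: 23·1 1·23  f→[12167+1]=12168
d|24:{1,2,3,4,6,8,12,24}  Σf=1+8+27+64+216+512+1728+13824=16380
d|25:{25,5,1}  Σf=15625+125+1=15751
n=26: 26·1 13·2 2·13 1·26  f→[17576+2197+8+1]=19782
d|27:{1,3,9,27}  Σf=1+27+729+19683=20440
[q^28] f(1)=1,f(2)=8,f(4)=64,f(7)=343,f(14)=2744,f(28)=21952 ⇒ 25112
q^29  k|29↦f(k): 29:24389 1:1  a_29=24390

11988, 12168, 16380, 15751, 19782, 20440, 25112, 24390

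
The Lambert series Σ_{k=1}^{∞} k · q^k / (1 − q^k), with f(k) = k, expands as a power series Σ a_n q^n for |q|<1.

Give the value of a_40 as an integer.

a_40 = 90

n=40: 40·1 20·2 10·4 8·5 5·8 4·10 2·20 1·40  f→[40+20+10+8+5+4+2+1]=90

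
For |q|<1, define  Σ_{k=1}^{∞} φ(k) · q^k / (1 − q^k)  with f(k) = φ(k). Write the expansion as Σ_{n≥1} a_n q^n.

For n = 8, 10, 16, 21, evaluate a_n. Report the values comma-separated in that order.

n=8: 1·8 2·4 4·2 8·1  φ→[1+1+2+4]=8
q^10  k|10↦φ(k): 10:4 5:4 2:1 1:1  a_10=10
n=16: 1·16 2·8 4·4 8·2 16·1  φ→[1+1+2+4+8]=16
d|21:{21,7,3,1}  Σφ=12+6+2+1=21

8, 10, 16, 21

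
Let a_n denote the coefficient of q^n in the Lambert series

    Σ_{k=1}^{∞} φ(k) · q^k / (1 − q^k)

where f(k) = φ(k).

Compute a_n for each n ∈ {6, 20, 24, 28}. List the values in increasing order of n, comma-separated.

[q^6] φ(1)=1,φ(2)=1,φ(3)=2,φ(6)=2 ⇒ 6
n=20: 1·20 2·10 4·5 5·4 10·2 20·1  φ→[1+1+2+4+4+8]=20
d|24:{1,2,3,4,6,8,12,24}  Σφ=1+1+2+2+2+4+4+8=24
q^28  k|28↦φ(k): 1:1 2:1 4:2 7:6 14:6 28:12  a_28=28

6, 20, 24, 28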